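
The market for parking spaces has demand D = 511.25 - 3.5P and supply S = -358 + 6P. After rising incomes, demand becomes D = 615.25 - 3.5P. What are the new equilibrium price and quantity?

P' = 3893/38, Q' = 4877/19

Original equilibrium: P* = 91.5, Q* = 191.
New equilibrium: 615.25 - 3.5P = -358 + 6P, so 973.25 = 9.5P and P' = 3893/38; Q' = 615.25 − 3.5(3893/38) = 4877/19.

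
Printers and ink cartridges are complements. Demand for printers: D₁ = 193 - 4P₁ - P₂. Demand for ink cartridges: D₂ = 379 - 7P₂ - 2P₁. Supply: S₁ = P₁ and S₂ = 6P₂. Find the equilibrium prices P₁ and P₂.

P₁ = 710/21, P₂ = 503/21

Market 1: 193 - 4P₁ - P₂ = P₁ → 5P₁ + P₂ = 193.
Market 2: 13P₂ + 2P₁ = 379.
Eliminating P₂: 13×(1) − 1×(2) gives 63P₁ = 2130, so P₁ = 710/21.
Back-substitute into (2): P₂ = (379 − 2×710/21) / 13 = 503/21.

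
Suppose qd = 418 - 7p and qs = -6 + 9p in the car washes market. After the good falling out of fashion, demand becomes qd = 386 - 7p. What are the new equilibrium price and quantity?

Original equilibrium: p* = 26.5, q* = 232.5.
New equilibrium: 386 - 7p = -6 + 9p, so 392 = 16p and p' = 24.5; q' = 386 − 7(24.5) = 214.5.

p' = 24.5, q' = 214.5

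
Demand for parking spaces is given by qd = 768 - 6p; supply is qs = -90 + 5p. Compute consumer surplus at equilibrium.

Consumer surplus = 7500

Equilibrium: 768 - 6p = -90 + 5p gives p* = 78, q* = 300.
Demand choke price (qd = 0): p = 128.
CS = ½(128 − 78)(300) = 7500.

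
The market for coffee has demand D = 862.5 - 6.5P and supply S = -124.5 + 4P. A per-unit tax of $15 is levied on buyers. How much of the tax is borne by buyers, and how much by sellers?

Pre-tax equilibrium: P* = 94, Q* = 251.5.
Tax on buyers shifts demand to D = 862.5 − 6.5(P + 15) = 765 - 6.5P.
765 - 6.5P = -124.5 + 4P gives seller price Ps = 593/7; buyers pay Pb = 593/7 + 15 = 698/7.
New quantity: Q = 862.5 − 6.5(698/7) = 3001/14.
Buyer burden = 698/7 − 94 = 40/7; seller burden = 94 − 593/7 = 65/7.

Buyers bear 40/7, sellers bear 65/7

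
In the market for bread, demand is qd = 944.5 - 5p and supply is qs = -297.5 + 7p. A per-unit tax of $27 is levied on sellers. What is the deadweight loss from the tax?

Deadweight loss = 1063.125

Pre-tax equilibrium: p* = 103.5, q* = 427.
Tax on sellers shifts supply to qs = -297.5 + 7(p − 27) = -486.5 + 7p.
944.5 - 5p = -486.5 + 7p gives buyer price pb = 119.25; sellers receive ps = 119.25 − 27 = 92.25.
New quantity: q = 944.5 − 5(119.25) = 348.25.
DWL = ½ × 27 × (427 − 348.25) = 1063.125.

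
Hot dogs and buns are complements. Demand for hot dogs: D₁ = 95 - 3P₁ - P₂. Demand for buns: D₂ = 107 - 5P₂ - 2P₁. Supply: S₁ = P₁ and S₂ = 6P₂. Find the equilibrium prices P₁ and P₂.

P₁ = 67/3, P₂ = 17/3

Market 1: 95 - 3P₁ - P₂ = P₁ → 4P₁ + P₂ = 95.
Market 2: 11P₂ + 2P₁ = 107.
Eliminating P₂: 11×(1) − 1×(2) gives 42P₁ = 938, so P₁ = 67/3.
Back-substitute into (2): P₂ = (107 − 2×67/3) / 11 = 17/3.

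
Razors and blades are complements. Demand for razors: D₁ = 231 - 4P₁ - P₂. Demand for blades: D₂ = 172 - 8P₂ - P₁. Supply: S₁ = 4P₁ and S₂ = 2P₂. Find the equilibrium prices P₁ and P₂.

Market 1: 231 - 4P₁ - P₂ = 4P₁ → 8P₁ + P₂ = 231.
Market 2: 10P₂ + P₁ = 172.
Eliminating P₂: 10×(1) − 1×(2) gives 79P₁ = 2138, so P₁ = 2138/79.
Back-substitute into (2): P₂ = (172 − 1×2138/79) / 10 = 1145/79.

P₁ = 2138/79, P₂ = 1145/79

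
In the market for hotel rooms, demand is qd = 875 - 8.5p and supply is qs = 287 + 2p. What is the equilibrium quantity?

Set qd = qs: 875 - 8.5p = 287 + 2p.
588 = 10.5p, so p* = 56.
q* = 875 − 8.5(56) = 399.

q* = 399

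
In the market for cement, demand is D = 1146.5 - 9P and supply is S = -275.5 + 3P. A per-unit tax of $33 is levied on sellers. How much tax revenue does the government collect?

Pre-tax equilibrium: P* = 118.5, Q* = 80.
Tax on sellers shifts supply to S = -275.5 + 3(P − 33) = -374.5 + 3P.
1146.5 - 9P = -374.5 + 3P gives buyer price Pb = 126.75; sellers receive Ps = 126.75 − 33 = 93.75.
New quantity: Q = 1146.5 − 9(126.75) = 5.75.
Revenue = 33 × 5.75 = 189.75.

Tax revenue = 189.75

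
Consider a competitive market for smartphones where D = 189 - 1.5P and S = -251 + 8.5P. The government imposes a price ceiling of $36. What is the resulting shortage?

Shortage = 80

Equilibrium price would be P* = 44, so the ceiling at 36 binds.
At P = 36: D = 189 − 1.5(36) = 135, S = -251 + 8.5(36) = 55.
Shortage = 135 − 55 = 80.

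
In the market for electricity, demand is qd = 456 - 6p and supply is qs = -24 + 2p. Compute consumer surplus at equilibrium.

Consumer surplus = 768

Equilibrium: 456 - 6p = -24 + 2p gives p* = 60, q* = 96.
Demand choke price (qd = 0): p = 76.
CS = ½(76 − 60)(96) = 768.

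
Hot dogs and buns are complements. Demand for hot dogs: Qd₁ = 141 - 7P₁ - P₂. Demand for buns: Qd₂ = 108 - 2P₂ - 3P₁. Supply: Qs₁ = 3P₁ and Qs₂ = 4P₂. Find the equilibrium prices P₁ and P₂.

Market 1: 141 - 7P₁ - P₂ = 3P₁ → 10P₁ + P₂ = 141.
Market 2: 6P₂ + 3P₁ = 108.
Eliminating P₂: 6×(1) − 1×(2) gives 57P₁ = 738, so P₁ = 246/19.
Back-substitute into (2): P₂ = (108 − 3×246/19) / 6 = 219/19.

P₁ = 246/19, P₂ = 219/19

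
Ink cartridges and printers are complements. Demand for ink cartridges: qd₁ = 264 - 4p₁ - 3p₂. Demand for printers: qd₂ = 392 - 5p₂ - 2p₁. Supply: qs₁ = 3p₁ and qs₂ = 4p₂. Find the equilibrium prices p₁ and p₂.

p₁ = 400/19, p₂ = 2216/57

Market 1: 264 - 4p₁ - 3p₂ = 3p₁ → 7p₁ + 3p₂ = 264.
Market 2: 9p₂ + 2p₁ = 392.
Eliminating p₂: 9×(1) − 3×(2) gives 57p₁ = 1200, so p₁ = 400/19.
Back-substitute into (2): p₂ = (392 − 2×400/19) / 9 = 2216/57.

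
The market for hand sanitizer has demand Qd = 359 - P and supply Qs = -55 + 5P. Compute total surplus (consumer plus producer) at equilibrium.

Equilibrium: 359 - P = -55 + 5P gives P* = 69, Q* = 290.
Demand choke price: P = 359; supply starts at P = 11.
CS = ½(359 − 69)(290) = 42050; PS = ½(69 − 11)(290) = 8410.

Total surplus = 50460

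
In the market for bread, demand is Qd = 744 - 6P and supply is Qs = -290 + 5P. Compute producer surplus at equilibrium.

Equilibrium: 744 - 6P = -290 + 5P gives P* = 94, Q* = 180.
Supply starts at P = 58 (where Qs = 0).
PS = ½(94 − 58)(180) = 3240.

Producer surplus = 3240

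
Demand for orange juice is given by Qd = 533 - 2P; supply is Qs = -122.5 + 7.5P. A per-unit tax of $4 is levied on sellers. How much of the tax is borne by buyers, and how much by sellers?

Pre-tax equilibrium: P* = 69, Q* = 395.
Tax on sellers shifts supply to Qs = -122.5 + 7.5(P − 4) = -152.5 + 7.5P.
533 - 2P = -152.5 + 7.5P gives buyer price Pb = 1371/19; sellers receive Ps = 1371/19 − 4 = 1295/19.
New quantity: Q = 533 − 2(1371/19) = 7385/19.
Buyer burden = 1371/19 − 69 = 60/19; seller burden = 69 − 1295/19 = 16/19.

Buyers bear 60/19, sellers bear 16/19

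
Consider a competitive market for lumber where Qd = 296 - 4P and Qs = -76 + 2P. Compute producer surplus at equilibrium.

Equilibrium: 296 - 4P = -76 + 2P gives P* = 62, Q* = 48.
Supply starts at P = 38 (where Qs = 0).
PS = ½(62 − 38)(48) = 576.

Producer surplus = 576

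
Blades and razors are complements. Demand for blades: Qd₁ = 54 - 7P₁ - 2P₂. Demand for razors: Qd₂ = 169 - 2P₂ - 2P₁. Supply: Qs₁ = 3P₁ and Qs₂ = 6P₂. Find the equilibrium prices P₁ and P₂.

Market 1: 54 - 7P₁ - 2P₂ = 3P₁ → 10P₁ + 2P₂ = 54.
Market 2: 8P₂ + 2P₁ = 169.
Eliminating P₂: 8×(1) − 2×(2) gives 76P₁ = 94, so P₁ = 47/38.
Back-substitute into (2): P₂ = (169 − 2×47/38) / 8 = 791/38.

P₁ = 47/38, P₂ = 791/38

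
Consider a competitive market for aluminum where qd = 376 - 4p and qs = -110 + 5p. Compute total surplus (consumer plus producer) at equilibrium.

Equilibrium: 376 - 4p = -110 + 5p gives p* = 54, q* = 160.
Demand choke price: p = 94; supply starts at p = 22.
CS = ½(94 − 54)(160) = 3200; PS = ½(54 − 22)(160) = 2560.

Total surplus = 5760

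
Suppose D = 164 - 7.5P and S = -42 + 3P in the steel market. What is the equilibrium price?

P* = 412/21

Set D = S: 164 - 7.5P = -42 + 3P.
206 = 10.5P, so P* = 412/21.
Q* = 164 − 7.5(412/21) = 118/7.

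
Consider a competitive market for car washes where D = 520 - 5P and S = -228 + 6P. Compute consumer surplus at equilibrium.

Consumer surplus = 3240

Equilibrium: 520 - 5P = -228 + 6P gives P* = 68, Q* = 180.
Demand choke price (D = 0): P = 104.
CS = ½(104 − 68)(180) = 3240.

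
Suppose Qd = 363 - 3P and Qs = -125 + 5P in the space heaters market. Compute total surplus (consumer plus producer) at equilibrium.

Total surplus = 8640

Equilibrium: 363 - 3P = -125 + 5P gives P* = 61, Q* = 180.
Demand choke price: P = 121; supply starts at P = 25.
CS = ½(121 − 61)(180) = 5400; PS = ½(61 − 25)(180) = 3240.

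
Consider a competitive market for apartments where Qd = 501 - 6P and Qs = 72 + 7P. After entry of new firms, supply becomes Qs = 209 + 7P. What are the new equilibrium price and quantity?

P' = 292/13, Q' = 4761/13

Original equilibrium: P* = 33, Q* = 303.
New equilibrium: 501 - 6P = 209 + 7P, so 292 = 13P and P' = 292/13; Q' = 501 − 6(292/13) = 4761/13.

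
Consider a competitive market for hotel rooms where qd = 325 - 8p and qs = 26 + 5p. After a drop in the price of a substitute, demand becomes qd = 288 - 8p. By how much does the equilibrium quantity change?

Original equilibrium: p* = 23, q* = 141.
New equilibrium: 288 - 8p = 26 + 5p, so 262 = 13p and p' = 262/13; q' = 288 − 8(262/13) = 1648/13.
Change in quantity: 1648/13 − 141 = -185/13.

Δq = -185/13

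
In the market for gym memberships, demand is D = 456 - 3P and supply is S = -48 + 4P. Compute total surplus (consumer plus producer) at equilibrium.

Total surplus = 16800

Equilibrium: 456 - 3P = -48 + 4P gives P* = 72, Q* = 240.
Demand choke price: P = 152; supply starts at P = 12.
CS = ½(152 − 72)(240) = 9600; PS = ½(72 − 12)(240) = 7200.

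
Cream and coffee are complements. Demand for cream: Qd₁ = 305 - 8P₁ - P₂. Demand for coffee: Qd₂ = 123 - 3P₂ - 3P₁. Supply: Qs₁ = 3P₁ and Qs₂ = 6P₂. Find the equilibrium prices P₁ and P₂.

P₁ = 27.3125, P₂ = 4.5625

Market 1: 305 - 8P₁ - P₂ = 3P₁ → 11P₁ + P₂ = 305.
Market 2: 9P₂ + 3P₁ = 123.
Eliminating P₂: 9×(1) − 1×(2) gives 96P₁ = 2622, so P₁ = 27.3125.
Back-substitute into (2): P₂ = (123 − 3×27.3125) / 9 = 4.5625.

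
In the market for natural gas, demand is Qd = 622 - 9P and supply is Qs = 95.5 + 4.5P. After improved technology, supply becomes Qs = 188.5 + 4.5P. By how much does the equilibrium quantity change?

Original equilibrium: P* = 39, Q* = 271.
New equilibrium: 622 - 9P = 188.5 + 4.5P, so 433.5 = 13.5P and P' = 289/9; Q' = 622 − 9(289/9) = 333.
Change in quantity: 333 − 271 = 62.

ΔQ = 62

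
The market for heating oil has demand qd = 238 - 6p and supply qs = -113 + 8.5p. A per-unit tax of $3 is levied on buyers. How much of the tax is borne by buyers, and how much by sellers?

Pre-tax equilibrium: p* = 702/29, q* = 2690/29.
Tax on buyers shifts demand to qd = 238 − 6(p + 3) = 220 - 6p.
220 - 6p = -113 + 8.5p gives seller price ps = 666/29; buyers pay pb = 666/29 + 3 = 753/29.
New quantity: q = 238 − 6(753/29) = 2384/29.
Buyer burden = 753/29 − 702/29 = 51/29; seller burden = 702/29 − 666/29 = 36/29.

Buyers bear 51/29, sellers bear 36/29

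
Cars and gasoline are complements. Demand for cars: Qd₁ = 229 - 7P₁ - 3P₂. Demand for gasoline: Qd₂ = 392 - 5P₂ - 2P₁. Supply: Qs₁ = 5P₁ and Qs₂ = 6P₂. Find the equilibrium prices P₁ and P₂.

Market 1: 229 - 7P₁ - 3P₂ = 5P₁ → 12P₁ + 3P₂ = 229.
Market 2: 11P₂ + 2P₁ = 392.
Eliminating P₂: 11×(1) − 3×(2) gives 126P₁ = 1343, so P₁ = 1343/126.
Back-substitute into (2): P₂ = (392 − 2×1343/126) / 11 = 2123/63.

P₁ = 1343/126, P₂ = 2123/63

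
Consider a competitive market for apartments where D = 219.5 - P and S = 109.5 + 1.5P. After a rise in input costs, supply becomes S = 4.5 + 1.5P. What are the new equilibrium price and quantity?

P' = 86, Q' = 133.5

Original equilibrium: P* = 44, Q* = 175.5.
New equilibrium: 219.5 - P = 4.5 + 1.5P, so 215 = 2.5P and P' = 86; Q' = 219.5 − 1(86) = 133.5.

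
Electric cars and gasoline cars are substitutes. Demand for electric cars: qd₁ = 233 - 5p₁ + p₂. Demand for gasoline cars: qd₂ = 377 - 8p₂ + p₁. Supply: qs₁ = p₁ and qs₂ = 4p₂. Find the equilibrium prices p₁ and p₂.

Market 1: 233 - 5p₁ + p₂ = p₁ → 6p₁ - p₂ = 233.
Market 2: 12p₂ - p₁ = 377.
Eliminating p₂: 12×(1) + 1×(2) gives 71p₁ = 3173, so p₁ = 3173/71.
Back-substitute into (2): p₂ = (377 + 1×3173/71) / 12 = 2495/71.

p₁ = 3173/71, p₂ = 2495/71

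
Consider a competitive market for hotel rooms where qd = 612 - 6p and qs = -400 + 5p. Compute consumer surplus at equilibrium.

Equilibrium: 612 - 6p = -400 + 5p gives p* = 92, q* = 60.
Demand choke price (qd = 0): p = 102.
CS = ½(102 − 92)(60) = 300.

Consumer surplus = 300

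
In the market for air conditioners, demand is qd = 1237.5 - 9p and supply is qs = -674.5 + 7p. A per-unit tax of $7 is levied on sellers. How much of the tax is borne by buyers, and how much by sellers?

Buyers bear $3.0625, sellers bear $3.9375

Pre-tax equilibrium: p* = 119.5, q* = 162.
Tax on sellers shifts supply to qs = -674.5 + 7(p − 7) = -723.5 + 7p.
1237.5 - 9p = -723.5 + 7p gives buyer price pb = 122.5625; sellers receive ps = 122.5625 − 7 = 115.5625.
New quantity: q = 1237.5 − 9(122.5625) = 134.4375.
Buyer burden = 122.5625 − 119.5 = 3.0625; seller burden = 119.5 − 115.5625 = 3.9375.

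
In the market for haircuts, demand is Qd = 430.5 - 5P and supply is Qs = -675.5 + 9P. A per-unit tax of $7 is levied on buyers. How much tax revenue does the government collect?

Pre-tax equilibrium: P* = 79, Q* = 35.5.
Tax on buyers shifts demand to Qd = 430.5 − 5(P + 7) = 395.5 - 5P.
395.5 - 5P = -675.5 + 9P gives seller price Ps = 76.5; buyers pay Pb = 76.5 + 7 = 83.5.
New quantity: Q = 430.5 − 5(83.5) = 13.
Revenue = 7 × 13 = 91.

Tax revenue = 91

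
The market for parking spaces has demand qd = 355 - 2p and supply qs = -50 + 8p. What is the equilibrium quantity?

Set qd = qs: 355 - 2p = -50 + 8p.
405 = 10p, so p* = 40.5.
q* = 355 − 2(40.5) = 274.

q* = 274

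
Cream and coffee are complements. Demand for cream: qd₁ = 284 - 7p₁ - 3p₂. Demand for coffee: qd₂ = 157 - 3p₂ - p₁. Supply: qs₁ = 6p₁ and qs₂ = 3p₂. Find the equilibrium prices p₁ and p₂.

Market 1: 284 - 7p₁ - 3p₂ = 6p₁ → 13p₁ + 3p₂ = 284.
Market 2: 6p₂ + p₁ = 157.
Eliminating p₂: 6×(1) − 3×(2) gives 75p₁ = 1233, so p₁ = 16.44.
Back-substitute into (2): p₂ = (157 − 1×16.44) / 6 = 1757/75.

p₁ = 16.44, p₂ = 1757/75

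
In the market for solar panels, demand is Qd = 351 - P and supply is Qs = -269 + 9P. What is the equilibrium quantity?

Set Qd = Qs: 351 - P = -269 + 9P.
620 = 10P, so P* = 62.
Q* = 351 − 1(62) = 289.

Q* = 289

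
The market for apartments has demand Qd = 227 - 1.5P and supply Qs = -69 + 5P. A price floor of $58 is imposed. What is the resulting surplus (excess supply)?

Equilibrium price would be P* = 592/13, so the floor at 58 binds.
At P = 58: Qd = 140, Qs = 221.
Surplus = 221 − 140 = 81.

Surplus = 81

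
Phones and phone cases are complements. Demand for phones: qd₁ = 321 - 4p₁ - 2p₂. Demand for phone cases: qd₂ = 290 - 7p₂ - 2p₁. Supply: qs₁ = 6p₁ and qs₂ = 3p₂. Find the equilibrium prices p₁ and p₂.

Market 1: 321 - 4p₁ - 2p₂ = 6p₁ → 10p₁ + 2p₂ = 321.
Market 2: 10p₂ + 2p₁ = 290.
Eliminating p₂: 10×(1) − 2×(2) gives 96p₁ = 2630, so p₁ = 1315/48.
Back-substitute into (2): p₂ = (290 − 2×1315/48) / 10 = 1129/48.

p₁ = 1315/48, p₂ = 1129/48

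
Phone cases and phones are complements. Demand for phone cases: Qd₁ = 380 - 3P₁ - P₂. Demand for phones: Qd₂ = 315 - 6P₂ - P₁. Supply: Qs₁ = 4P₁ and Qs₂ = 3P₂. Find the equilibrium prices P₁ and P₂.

Market 1: 380 - 3P₁ - P₂ = 4P₁ → 7P₁ + P₂ = 380.
Market 2: 9P₂ + P₁ = 315.
Eliminating P₂: 9×(1) − 1×(2) gives 62P₁ = 3105, so P₁ = 3105/62.
Back-substitute into (2): P₂ = (315 − 1×3105/62) / 9 = 1825/62.

P₁ = 3105/62, P₂ = 1825/62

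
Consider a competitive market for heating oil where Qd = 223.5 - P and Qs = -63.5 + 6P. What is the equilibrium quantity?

Q* = 182.5

Set Qd = Qs: 223.5 - P = -63.5 + 6P.
287 = 7P, so P* = 41.
Q* = 223.5 − 1(41) = 182.5.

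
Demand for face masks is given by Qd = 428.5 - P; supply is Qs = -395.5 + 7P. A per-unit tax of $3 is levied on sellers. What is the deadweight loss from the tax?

Deadweight loss = 3.9375

Pre-tax equilibrium: P* = 103, Q* = 325.5.
Tax on sellers shifts supply to Qs = -395.5 + 7(P − 3) = -416.5 + 7P.
428.5 - P = -416.5 + 7P gives buyer price Pb = 105.625; sellers receive Ps = 105.625 − 3 = 102.625.
New quantity: Q = 428.5 − 1(105.625) = 322.875.
DWL = ½ × 3 × (325.5 − 322.875) = 3.9375.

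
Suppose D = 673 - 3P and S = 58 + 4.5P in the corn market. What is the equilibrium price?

P* = 82

Set D = S: 673 - 3P = 58 + 4.5P.
615 = 7.5P, so P* = 82.
Q* = 673 − 3(82) = 427.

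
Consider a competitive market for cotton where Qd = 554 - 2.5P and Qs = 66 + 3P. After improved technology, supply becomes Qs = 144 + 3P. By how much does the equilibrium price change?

ΔP = -156/11

Original equilibrium: P* = 976/11, Q* = 3654/11.
New equilibrium: 554 - 2.5P = 144 + 3P, so 410 = 5.5P and P' = 820/11; Q' = 554 − 2.5(820/11) = 4044/11.
Change in price: 820/11 − 976/11 = -156/11.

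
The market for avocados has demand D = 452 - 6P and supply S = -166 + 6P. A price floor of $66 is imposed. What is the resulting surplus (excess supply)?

Surplus = 174

Equilibrium price would be P* = 51.5, so the floor at 66 binds.
At P = 66: D = 56, S = 230.
Surplus = 230 − 56 = 174.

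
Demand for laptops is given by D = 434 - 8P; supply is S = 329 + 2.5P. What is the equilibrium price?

P* = 10

Set D = S: 434 - 8P = 329 + 2.5P.
105 = 10.5P, so P* = 10.
Q* = 434 − 8(10) = 354.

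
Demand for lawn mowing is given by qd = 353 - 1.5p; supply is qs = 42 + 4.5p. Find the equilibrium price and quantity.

p* = 311/6, q* = 275.25

Set qd = qs: 353 - 1.5p = 42 + 4.5p.
311 = 6p, so p* = 311/6.
q* = 353 − 1.5(311/6) = 275.25.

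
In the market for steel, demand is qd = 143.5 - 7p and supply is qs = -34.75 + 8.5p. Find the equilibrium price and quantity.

Set qd = qs: 143.5 - 7p = -34.75 + 8.5p.
178.25 = 15.5p, so p* = 11.5.
q* = 143.5 − 7(11.5) = 63.

p* = 11.5, q* = 63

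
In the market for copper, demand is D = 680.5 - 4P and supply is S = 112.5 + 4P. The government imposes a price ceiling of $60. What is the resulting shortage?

Shortage = 88

Equilibrium price would be P* = 71, so the ceiling at 60 binds.
At P = 60: D = 680.5 − 4(60) = 440.5, S = 112.5 + 4(60) = 352.5.
Shortage = 440.5 − 352.5 = 88.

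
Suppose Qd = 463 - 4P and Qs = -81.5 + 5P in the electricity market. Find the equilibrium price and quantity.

P* = 60.5, Q* = 221

Set Qd = Qs: 463 - 4P = -81.5 + 5P.
544.5 = 9P, so P* = 60.5.
Q* = 463 − 4(60.5) = 221.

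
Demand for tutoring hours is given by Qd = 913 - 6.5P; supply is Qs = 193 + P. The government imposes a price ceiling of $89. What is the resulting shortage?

Equilibrium price would be P* = 96, so the ceiling at 89 binds.
At P = 89: Qd = 913 − 6.5(89) = 334.5, Qs = 193 + 1(89) = 282.
Shortage = 334.5 − 282 = 52.5.

Shortage = 52.5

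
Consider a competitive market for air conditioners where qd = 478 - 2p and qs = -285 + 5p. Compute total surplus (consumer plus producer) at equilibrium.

Total surplus = 23660

Equilibrium: 478 - 2p = -285 + 5p gives p* = 109, q* = 260.
Demand choke price: p = 239; supply starts at p = 57.
CS = ½(239 − 109)(260) = 16900; PS = ½(109 − 57)(260) = 6760.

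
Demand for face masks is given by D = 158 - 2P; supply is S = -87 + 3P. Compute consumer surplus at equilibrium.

Equilibrium: 158 - 2P = -87 + 3P gives P* = 49, Q* = 60.
Demand choke price (D = 0): P = 79.
CS = ½(79 − 49)(60) = 900.

Consumer surplus = 900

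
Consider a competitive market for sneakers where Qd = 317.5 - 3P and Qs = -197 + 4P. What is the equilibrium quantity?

Q* = 97

Set Qd = Qs: 317.5 - 3P = -197 + 4P.
514.5 = 7P, so P* = 73.5.
Q* = 317.5 − 3(73.5) = 97.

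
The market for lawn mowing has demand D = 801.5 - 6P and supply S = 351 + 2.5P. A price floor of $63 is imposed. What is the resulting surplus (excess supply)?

Equilibrium price would be P* = 53, so the floor at 63 binds.
At P = 63: D = 423.5, S = 508.5.
Surplus = 508.5 − 423.5 = 85.

Surplus = 85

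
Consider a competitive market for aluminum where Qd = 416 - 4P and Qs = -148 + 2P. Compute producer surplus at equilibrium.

Producer surplus = 400

Equilibrium: 416 - 4P = -148 + 2P gives P* = 94, Q* = 40.
Supply starts at P = 74 (where Qs = 0).
PS = ½(94 − 74)(40) = 400.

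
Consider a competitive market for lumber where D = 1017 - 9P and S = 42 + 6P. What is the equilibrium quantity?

Q* = 432

Set D = S: 1017 - 9P = 42 + 6P.
975 = 15P, so P* = 65.
Q* = 1017 − 9(65) = 432.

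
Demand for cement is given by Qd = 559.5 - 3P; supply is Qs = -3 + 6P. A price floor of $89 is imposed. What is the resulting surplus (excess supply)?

Equilibrium price would be P* = 62.5, so the floor at 89 binds.
At P = 89: Qd = 292.5, Qs = 531.
Surplus = 531 − 292.5 = 238.5.

Surplus = 238.5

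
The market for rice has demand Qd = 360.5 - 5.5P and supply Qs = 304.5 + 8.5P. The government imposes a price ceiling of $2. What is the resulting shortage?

Shortage = 28

Equilibrium price would be P* = 4, so the ceiling at 2 binds.
At P = 2: Qd = 360.5 − 5.5(2) = 349.5, Qs = 304.5 + 8.5(2) = 321.5.
Shortage = 349.5 − 321.5 = 28.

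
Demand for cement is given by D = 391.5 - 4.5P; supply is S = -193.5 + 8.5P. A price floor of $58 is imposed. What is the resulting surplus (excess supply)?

Surplus = 169

Equilibrium price would be P* = 45, so the floor at 58 binds.
At P = 58: D = 130.5, S = 299.5.
Surplus = 299.5 − 130.5 = 169.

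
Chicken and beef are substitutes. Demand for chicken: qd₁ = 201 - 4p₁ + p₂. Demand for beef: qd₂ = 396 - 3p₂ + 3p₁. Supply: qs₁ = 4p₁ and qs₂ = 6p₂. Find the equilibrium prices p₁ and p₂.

Market 1: 201 - 4p₁ + p₂ = 4p₁ → 8p₁ - p₂ = 201.
Market 2: 9p₂ - 3p₁ = 396.
Eliminating p₂: 9×(1) + 1×(2) gives 69p₁ = 2205, so p₁ = 735/23.
Back-substitute into (2): p₂ = (396 + 3×735/23) / 9 = 1257/23.

p₁ = 735/23, p₂ = 1257/23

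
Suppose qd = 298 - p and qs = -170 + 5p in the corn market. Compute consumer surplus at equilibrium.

Equilibrium: 298 - p = -170 + 5p gives p* = 78, q* = 220.
Demand choke price (qd = 0): p = 298.
CS = ½(298 − 78)(220) = 24200.

Consumer surplus = 24200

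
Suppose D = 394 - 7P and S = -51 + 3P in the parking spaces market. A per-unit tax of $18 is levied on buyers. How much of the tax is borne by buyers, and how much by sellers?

Buyers bear $5.4, sellers bear $12.6

Pre-tax equilibrium: P* = 44.5, Q* = 82.5.
Tax on buyers shifts demand to D = 394 − 7(P + 18) = 268 - 7P.
268 - 7P = -51 + 3P gives seller price Ps = 31.9; buyers pay Pb = 31.9 + 18 = 49.9.
New quantity: Q = 394 − 7(49.9) = 44.7.
Buyer burden = 49.9 − 44.5 = 5.4; seller burden = 44.5 − 31.9 = 12.6.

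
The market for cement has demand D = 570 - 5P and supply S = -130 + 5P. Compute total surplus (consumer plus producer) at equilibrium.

Equilibrium: 570 - 5P = -130 + 5P gives P* = 70, Q* = 220.
Demand choke price: P = 114; supply starts at P = 26.
CS = ½(114 − 70)(220) = 4840; PS = ½(70 − 26)(220) = 4840.

Total surplus = 9680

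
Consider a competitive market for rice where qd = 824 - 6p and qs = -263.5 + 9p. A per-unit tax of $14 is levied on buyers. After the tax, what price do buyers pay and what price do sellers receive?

Buyers pay $80.9, sellers receive $66.9

Pre-tax equilibrium: p* = 72.5, q* = 389.
Tax on buyers shifts demand to qd = 824 − 6(p + 14) = 740 - 6p.
740 - 6p = -263.5 + 9p gives seller price ps = 66.9; buyers pay pb = 66.9 + 14 = 80.9.
New quantity: q = 824 − 6(80.9) = 338.6.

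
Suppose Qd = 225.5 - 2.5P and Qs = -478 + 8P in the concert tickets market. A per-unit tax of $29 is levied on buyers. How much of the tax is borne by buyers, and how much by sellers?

Pre-tax equilibrium: P* = 67, Q* = 58.
Tax on buyers shifts demand to Qd = 225.5 − 2.5(P + 29) = 153 - 2.5P.
153 - 2.5P = -478 + 8P gives seller price Ps = 1262/21; buyers pay Pb = 1262/21 + 29 = 1871/21.
New quantity: Q = 225.5 − 2.5(1871/21) = 58/21.
Buyer burden = 1871/21 − 67 = 464/21; seller burden = 67 − 1262/21 = 145/21.

Buyers bear 464/21, sellers bear 145/21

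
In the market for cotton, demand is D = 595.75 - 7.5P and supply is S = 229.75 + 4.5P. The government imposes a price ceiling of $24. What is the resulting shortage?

Shortage = 78

Equilibrium price would be P* = 30.5, so the ceiling at 24 binds.
At P = 24: D = 595.75 − 7.5(24) = 415.75, S = 229.75 + 4.5(24) = 337.75.
Shortage = 415.75 − 337.75 = 78.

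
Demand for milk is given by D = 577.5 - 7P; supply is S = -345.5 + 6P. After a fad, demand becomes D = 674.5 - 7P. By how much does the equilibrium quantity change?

ΔQ = 582/13

Original equilibrium: P* = 71, Q* = 80.5.
New equilibrium: 674.5 - 7P = -345.5 + 6P, so 1020 = 13P and P' = 1020/13; Q' = 674.5 − 7(1020/13) = 3257/26.
Change in quantity: 3257/26 − 80.5 = 582/13.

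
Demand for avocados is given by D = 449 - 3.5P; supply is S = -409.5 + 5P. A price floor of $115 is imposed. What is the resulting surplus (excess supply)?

Surplus = 119

Equilibrium price would be P* = 101, so the floor at 115 binds.
At P = 115: D = 46.5, S = 165.5.
Surplus = 165.5 − 46.5 = 119.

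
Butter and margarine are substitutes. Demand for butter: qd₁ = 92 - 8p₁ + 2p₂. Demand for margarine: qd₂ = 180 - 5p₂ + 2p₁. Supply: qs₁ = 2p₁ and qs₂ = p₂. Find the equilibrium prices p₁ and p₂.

Market 1: 92 - 8p₁ + 2p₂ = 2p₁ → 10p₁ - 2p₂ = 92.
Market 2: 6p₂ - 2p₁ = 180.
Eliminating p₂: 6×(1) + 2×(2) gives 56p₁ = 912, so p₁ = 114/7.
Back-substitute into (2): p₂ = (180 + 2×114/7) / 6 = 248/7.

p₁ = 114/7, p₂ = 248/7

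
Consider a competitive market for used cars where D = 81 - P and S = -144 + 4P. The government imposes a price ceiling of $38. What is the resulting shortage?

Shortage = 35

Equilibrium price would be P* = 45, so the ceiling at 38 binds.
At P = 38: D = 81 − 1(38) = 43, S = -144 + 4(38) = 8.
Shortage = 43 − 8 = 35.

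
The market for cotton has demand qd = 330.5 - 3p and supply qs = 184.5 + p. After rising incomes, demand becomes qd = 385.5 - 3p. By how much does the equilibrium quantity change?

Δq = 13.75

Original equilibrium: p* = 36.5, q* = 221.
New equilibrium: 385.5 - 3p = 184.5 + p, so 201 = 4p and p' = 50.25; q' = 385.5 − 3(50.25) = 234.75.
Change in quantity: 234.75 − 221 = 13.75.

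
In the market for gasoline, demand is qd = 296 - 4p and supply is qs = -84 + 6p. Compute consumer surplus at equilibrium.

Consumer surplus = 2592

Equilibrium: 296 - 4p = -84 + 6p gives p* = 38, q* = 144.
Demand choke price (qd = 0): p = 74.
CS = ½(74 − 38)(144) = 2592.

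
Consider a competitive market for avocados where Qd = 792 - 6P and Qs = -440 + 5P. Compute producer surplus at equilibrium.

Producer surplus = 1440

Equilibrium: 792 - 6P = -440 + 5P gives P* = 112, Q* = 120.
Supply starts at P = 88 (where Qs = 0).
PS = ½(112 − 88)(120) = 1440.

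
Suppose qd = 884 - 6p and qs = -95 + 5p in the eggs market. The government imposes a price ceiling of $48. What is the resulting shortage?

Equilibrium price would be p* = 89, so the ceiling at 48 binds.
At p = 48: qd = 884 − 6(48) = 596, qs = -95 + 5(48) = 145.
Shortage = 596 − 145 = 451.

Shortage = 451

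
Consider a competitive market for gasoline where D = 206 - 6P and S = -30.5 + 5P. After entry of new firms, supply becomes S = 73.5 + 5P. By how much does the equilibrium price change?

ΔP = -104/11

Original equilibrium: P* = 21.5, Q* = 77.
New equilibrium: 206 - 6P = 73.5 + 5P, so 132.5 = 11P and P' = 265/22; Q' = 206 − 6(265/22) = 1471/11.
Change in price: 265/22 − 21.5 = -104/11.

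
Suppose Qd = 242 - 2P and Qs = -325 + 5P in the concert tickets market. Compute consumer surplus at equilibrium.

Equilibrium: 242 - 2P = -325 + 5P gives P* = 81, Q* = 80.
Demand choke price (Qd = 0): P = 121.
CS = ½(121 − 81)(80) = 1600.

Consumer surplus = 1600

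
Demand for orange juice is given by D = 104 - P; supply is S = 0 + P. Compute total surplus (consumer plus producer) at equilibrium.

Total surplus = 2704

Equilibrium: 104 - P = 0 + P gives P* = 52, Q* = 52.
Demand choke price: P = 104; supply starts at P = 0.
CS = ½(104 − 52)(52) = 1352; PS = ½(52 − 0)(52) = 1352.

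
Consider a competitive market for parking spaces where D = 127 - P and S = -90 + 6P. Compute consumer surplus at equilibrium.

Equilibrium: 127 - P = -90 + 6P gives P* = 31, Q* = 96.
Demand choke price (D = 0): P = 127.
CS = ½(127 − 31)(96) = 4608.

Consumer surplus = 4608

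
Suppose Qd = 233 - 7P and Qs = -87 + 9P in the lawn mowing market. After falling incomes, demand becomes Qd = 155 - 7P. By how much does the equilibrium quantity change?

ΔQ = -43.875

Original equilibrium: P* = 20, Q* = 93.
New equilibrium: 155 - 7P = -87 + 9P, so 242 = 16P and P' = 15.125; Q' = 155 − 7(15.125) = 49.125.
Change in quantity: 49.125 − 93 = -43.875.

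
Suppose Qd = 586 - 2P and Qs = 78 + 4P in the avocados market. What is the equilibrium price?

P* = 254/3

Set Qd = Qs: 586 - 2P = 78 + 4P.
508 = 6P, so P* = 254/3.
Q* = 586 − 2(254/3) = 1250/3.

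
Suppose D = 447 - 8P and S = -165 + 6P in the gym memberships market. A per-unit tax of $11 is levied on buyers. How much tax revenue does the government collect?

Pre-tax equilibrium: P* = 306/7, Q* = 681/7.
Tax on buyers shifts demand to D = 447 − 8(P + 11) = 359 - 8P.
359 - 8P = -165 + 6P gives seller price Ps = 262/7; buyers pay Pb = 262/7 + 11 = 339/7.
New quantity: Q = 447 − 8(339/7) = 417/7.
Revenue = 11 × 417/7 = 4587/7.

Tax revenue = 4587/7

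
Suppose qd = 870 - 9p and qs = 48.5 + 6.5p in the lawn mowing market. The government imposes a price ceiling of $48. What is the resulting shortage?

Shortage = 77.5

Equilibrium price would be p* = 53, so the ceiling at 48 binds.
At p = 48: qd = 870 − 9(48) = 438, qs = 48.5 + 6.5(48) = 360.5.
Shortage = 438 − 360.5 = 77.5.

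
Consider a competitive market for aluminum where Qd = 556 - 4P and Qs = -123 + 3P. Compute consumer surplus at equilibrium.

Consumer surplus = 3528

Equilibrium: 556 - 4P = -123 + 3P gives P* = 97, Q* = 168.
Demand choke price (Qd = 0): P = 139.
CS = ½(139 − 97)(168) = 3528.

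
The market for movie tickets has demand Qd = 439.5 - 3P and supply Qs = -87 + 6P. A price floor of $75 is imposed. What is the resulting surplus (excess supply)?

Equilibrium price would be P* = 58.5, so the floor at 75 binds.
At P = 75: Qd = 214.5, Qs = 363.
Surplus = 363 − 214.5 = 148.5.

Surplus = 148.5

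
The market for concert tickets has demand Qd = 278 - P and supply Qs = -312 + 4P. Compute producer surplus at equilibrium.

Producer surplus = 3200

Equilibrium: 278 - P = -312 + 4P gives P* = 118, Q* = 160.
Supply starts at P = 78 (where Qs = 0).
PS = ½(118 − 78)(160) = 3200.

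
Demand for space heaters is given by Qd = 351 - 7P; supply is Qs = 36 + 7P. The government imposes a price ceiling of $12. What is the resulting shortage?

Equilibrium price would be P* = 22.5, so the ceiling at 12 binds.
At P = 12: Qd = 351 − 7(12) = 267, Qs = 36 + 7(12) = 120.
Shortage = 267 − 120 = 147.

Shortage = 147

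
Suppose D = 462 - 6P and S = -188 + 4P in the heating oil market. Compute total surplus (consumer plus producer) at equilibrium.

Total surplus = 1080

Equilibrium: 462 - 6P = -188 + 4P gives P* = 65, Q* = 72.
Demand choke price: P = 77; supply starts at P = 47.
CS = ½(77 − 65)(72) = 432; PS = ½(65 − 47)(72) = 648.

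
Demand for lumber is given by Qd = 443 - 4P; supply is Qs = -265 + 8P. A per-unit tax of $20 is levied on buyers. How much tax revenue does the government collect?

Tax revenue = 9220/3

Pre-tax equilibrium: P* = 59, Q* = 207.
Tax on buyers shifts demand to Qd = 443 − 4(P + 20) = 363 - 4P.
363 - 4P = -265 + 8P gives seller price Ps = 157/3; buyers pay Pb = 157/3 + 20 = 217/3.
New quantity: Q = 443 − 4(217/3) = 461/3.
Revenue = 20 × 461/3 = 9220/3.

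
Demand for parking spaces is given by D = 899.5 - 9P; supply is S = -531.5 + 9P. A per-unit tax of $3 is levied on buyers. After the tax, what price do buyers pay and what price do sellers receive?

Pre-tax equilibrium: P* = 79.5, Q* = 184.
Tax on buyers shifts demand to D = 899.5 − 9(P + 3) = 872.5 - 9P.
872.5 - 9P = -531.5 + 9P gives seller price Ps = 78; buyers pay Pb = 78 + 3 = 81.
New quantity: Q = 899.5 − 9(81) = 170.5.

Buyers pay $81, sellers receive $78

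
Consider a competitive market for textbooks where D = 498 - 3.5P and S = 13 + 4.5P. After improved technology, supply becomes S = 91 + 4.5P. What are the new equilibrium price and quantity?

P' = 50.875, Q' = 319.9375

Original equilibrium: P* = 60.625, Q* = 285.8125.
New equilibrium: 498 - 3.5P = 91 + 4.5P, so 407 = 8P and P' = 50.875; Q' = 498 − 3.5(50.875) = 319.9375.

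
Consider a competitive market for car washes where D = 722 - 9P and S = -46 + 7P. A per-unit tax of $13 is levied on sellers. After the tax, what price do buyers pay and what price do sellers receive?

Pre-tax equilibrium: P* = 48, Q* = 290.
Tax on sellers shifts supply to S = -46 + 7(P − 13) = -137 + 7P.
722 - 9P = -137 + 7P gives buyer price Pb = 53.6875; sellers receive Ps = 53.6875 − 13 = 40.6875.
New quantity: Q = 722 − 9(53.6875) = 238.8125.

Buyers pay $53.6875, sellers receive $40.6875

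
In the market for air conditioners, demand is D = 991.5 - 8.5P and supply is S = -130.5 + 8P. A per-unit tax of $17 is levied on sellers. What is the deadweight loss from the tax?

Deadweight loss = 19652/33

Pre-tax equilibrium: P* = 68, Q* = 413.5.
Tax on sellers shifts supply to S = -130.5 + 8(P − 17) = -266.5 + 8P.
991.5 - 8.5P = -266.5 + 8P gives buyer price Pb = 2516/33; sellers receive Ps = 2516/33 − 17 = 1955/33.
New quantity: Q = 991.5 − 8.5(2516/33) = 22667/66.
DWL = ½ × 17 × (413.5 − 22667/66) = 19652/33.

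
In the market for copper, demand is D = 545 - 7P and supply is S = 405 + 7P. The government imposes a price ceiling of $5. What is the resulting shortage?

Shortage = 70

Equilibrium price would be P* = 10, so the ceiling at 5 binds.
At P = 5: D = 545 − 7(5) = 510, S = 405 + 7(5) = 440.
Shortage = 510 − 440 = 70.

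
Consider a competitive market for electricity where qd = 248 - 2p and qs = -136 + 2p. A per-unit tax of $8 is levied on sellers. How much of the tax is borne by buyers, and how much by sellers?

Pre-tax equilibrium: p* = 96, q* = 56.
Tax on sellers shifts supply to qs = -136 + 2(p − 8) = -152 + 2p.
248 - 2p = -152 + 2p gives buyer price pb = 100; sellers receive ps = 100 − 8 = 92.
New quantity: q = 248 − 2(100) = 48.
Buyer burden = 100 − 96 = 4; seller burden = 96 − 92 = 4.

Buyers bear $4, sellers bear $4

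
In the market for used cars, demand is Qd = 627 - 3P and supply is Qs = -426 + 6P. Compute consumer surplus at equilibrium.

Consumer surplus = 12696

Equilibrium: 627 - 3P = -426 + 6P gives P* = 117, Q* = 276.
Demand choke price (Qd = 0): P = 209.
CS = ½(209 − 117)(276) = 12696.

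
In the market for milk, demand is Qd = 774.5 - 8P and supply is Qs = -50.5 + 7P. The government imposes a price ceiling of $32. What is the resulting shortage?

Shortage = 345

Equilibrium price would be P* = 55, so the ceiling at 32 binds.
At P = 32: Qd = 774.5 − 8(32) = 518.5, Qs = -50.5 + 7(32) = 173.5.
Shortage = 518.5 − 173.5 = 345.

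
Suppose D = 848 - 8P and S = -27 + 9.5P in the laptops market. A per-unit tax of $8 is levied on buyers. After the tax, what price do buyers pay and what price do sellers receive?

Buyers pay 1902/35, sellers receive 1622/35

Pre-tax equilibrium: P* = 50, Q* = 448.
Tax on buyers shifts demand to D = 848 − 8(P + 8) = 784 - 8P.
784 - 8P = -27 + 9.5P gives seller price Ps = 1622/35; buyers pay Pb = 1622/35 + 8 = 1902/35.
New quantity: Q = 848 − 8(1902/35) = 14464/35.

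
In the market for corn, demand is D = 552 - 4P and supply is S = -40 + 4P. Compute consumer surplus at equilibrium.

Equilibrium: 552 - 4P = -40 + 4P gives P* = 74, Q* = 256.
Demand choke price (D = 0): P = 138.
CS = ½(138 − 74)(256) = 8192.

Consumer surplus = 8192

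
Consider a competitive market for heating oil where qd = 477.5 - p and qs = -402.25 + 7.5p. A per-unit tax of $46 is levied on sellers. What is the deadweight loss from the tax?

Pre-tax equilibrium: p* = 103.5, q* = 374.
Tax on sellers shifts supply to qs = -402.25 + 7.5(p − 46) = -747.25 + 7.5p.
477.5 - p = -747.25 + 7.5p gives buyer price pb = 4899/34; sellers receive ps = 4899/34 − 46 = 3335/34.
New quantity: q = 477.5 − 1(4899/34) = 5668/17.
DWL = ½ × 46 × (374 − 5668/17) = 15870/17.

Deadweight loss = 15870/17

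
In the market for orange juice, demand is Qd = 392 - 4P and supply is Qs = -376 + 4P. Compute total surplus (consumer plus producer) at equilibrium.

Equilibrium: 392 - 4P = -376 + 4P gives P* = 96, Q* = 8.
Demand choke price: P = 98; supply starts at P = 94.
CS = ½(98 − 96)(8) = 8; PS = ½(96 − 94)(8) = 8.

Total surplus = 16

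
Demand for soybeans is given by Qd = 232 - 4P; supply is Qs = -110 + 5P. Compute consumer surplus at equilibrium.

Consumer surplus = 800

Equilibrium: 232 - 4P = -110 + 5P gives P* = 38, Q* = 80.
Demand choke price (Qd = 0): P = 58.
CS = ½(58 − 38)(80) = 800.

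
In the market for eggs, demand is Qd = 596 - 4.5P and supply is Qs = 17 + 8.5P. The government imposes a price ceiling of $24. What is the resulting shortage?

Equilibrium price would be P* = 579/13, so the ceiling at 24 binds.
At P = 24: Qd = 596 − 4.5(24) = 488, Qs = 17 + 8.5(24) = 221.
Shortage = 488 − 221 = 267.

Shortage = 267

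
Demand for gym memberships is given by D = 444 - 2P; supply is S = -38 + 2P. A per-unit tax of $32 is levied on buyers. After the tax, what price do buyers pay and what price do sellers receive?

Pre-tax equilibrium: P* = 120.5, Q* = 203.
Tax on buyers shifts demand to D = 444 − 2(P + 32) = 380 - 2P.
380 - 2P = -38 + 2P gives seller price Ps = 104.5; buyers pay Pb = 104.5 + 32 = 136.5.
New quantity: Q = 444 − 2(136.5) = 171.

Buyers pay $136.5, sellers receive $104.5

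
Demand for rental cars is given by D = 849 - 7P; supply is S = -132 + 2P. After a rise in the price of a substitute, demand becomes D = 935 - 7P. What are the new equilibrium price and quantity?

P' = 1067/9, Q' = 946/9

Original equilibrium: P* = 109, Q* = 86.
New equilibrium: 935 - 7P = -132 + 2P, so 1067 = 9P and P' = 1067/9; Q' = 935 − 7(1067/9) = 946/9.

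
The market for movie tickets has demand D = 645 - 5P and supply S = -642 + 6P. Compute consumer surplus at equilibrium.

Consumer surplus = 360

Equilibrium: 645 - 5P = -642 + 6P gives P* = 117, Q* = 60.
Demand choke price (D = 0): P = 129.
CS = ½(129 − 117)(60) = 360.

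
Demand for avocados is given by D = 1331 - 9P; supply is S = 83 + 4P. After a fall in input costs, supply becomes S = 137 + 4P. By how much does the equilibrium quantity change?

ΔQ = 486/13

Original equilibrium: P* = 96, Q* = 467.
New equilibrium: 1331 - 9P = 137 + 4P, so 1194 = 13P and P' = 1194/13; Q' = 1331 − 9(1194/13) = 6557/13.
Change in quantity: 6557/13 − 467 = 486/13.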